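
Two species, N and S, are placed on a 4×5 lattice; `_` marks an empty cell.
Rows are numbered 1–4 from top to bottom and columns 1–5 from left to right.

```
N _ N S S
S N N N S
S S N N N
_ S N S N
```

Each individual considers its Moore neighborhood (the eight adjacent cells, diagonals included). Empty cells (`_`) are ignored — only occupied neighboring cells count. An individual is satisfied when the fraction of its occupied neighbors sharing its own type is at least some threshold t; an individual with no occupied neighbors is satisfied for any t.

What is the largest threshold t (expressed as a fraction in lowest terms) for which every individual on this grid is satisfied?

(1,1)N 1/2
(1,3)N 3/4
(1,4)S 2/5
(1,5)S 2/3
(2,1)S 2/4
(2,2)N 4/7
(2,3)N 5/7
(2,4)N 5/8
(2,5)S 2/5
(3,1)S 3/4
(3,2)S 3/7
(3,3)N 5/8
(3,4)N 6/8
(3,5)N 3/5
(4,2)S 2/4
(4,3)N 2/5
(4,4)S 0/5
(4,5)N 2/3
The smallest same-type fraction is 0/5 at (4,4), which reduces to 0/1. Any threshold above that leaves this individual unsatisfied.

0/1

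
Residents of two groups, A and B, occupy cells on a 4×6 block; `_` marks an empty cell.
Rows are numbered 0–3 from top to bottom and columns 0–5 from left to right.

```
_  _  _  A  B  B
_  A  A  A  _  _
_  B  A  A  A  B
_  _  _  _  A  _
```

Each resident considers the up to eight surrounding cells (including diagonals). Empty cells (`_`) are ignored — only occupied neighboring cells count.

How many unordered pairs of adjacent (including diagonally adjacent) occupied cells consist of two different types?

Scan each occupied cell's neighbors to the right and below (and the two forward diagonals) so each pair is counted once.
From row 0: 2 unlike of 5 pairs (running 2/5).
From row 1: 2 unlike of 10 pairs (running 4/15).
From row 2: 3 unlike of 7 pairs (running 7/22).
Total adjacent occupied pairs: 22; unlike-type pairs: 7.

7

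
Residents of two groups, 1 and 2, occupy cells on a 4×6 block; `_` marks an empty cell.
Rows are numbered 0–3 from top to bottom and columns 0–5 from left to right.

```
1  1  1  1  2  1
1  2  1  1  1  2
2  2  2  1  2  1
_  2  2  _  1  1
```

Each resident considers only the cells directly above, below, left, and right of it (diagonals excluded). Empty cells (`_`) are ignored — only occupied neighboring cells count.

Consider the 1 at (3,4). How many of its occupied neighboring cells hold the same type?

1

Occupied neighbors of (3,4): (2,4)=2, (3,5)=1.
Same type (1): 1 of 2.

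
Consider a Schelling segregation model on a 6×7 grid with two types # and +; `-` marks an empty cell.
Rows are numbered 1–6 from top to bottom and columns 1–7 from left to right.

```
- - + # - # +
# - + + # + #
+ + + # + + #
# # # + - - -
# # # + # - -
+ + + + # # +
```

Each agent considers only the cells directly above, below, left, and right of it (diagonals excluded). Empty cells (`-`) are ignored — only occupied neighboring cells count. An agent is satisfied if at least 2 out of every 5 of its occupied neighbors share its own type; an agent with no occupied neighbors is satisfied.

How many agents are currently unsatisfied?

13

Row 1: (1,3)+ 1/2 satisfied · (1,4)# 0/2 not · (1,6)# 0/2 not · (1,7)+ 0/2 not
Row 2: (2,1)# 0/1 not · (2,3)+ 3/3 satisfied · (2,4)+ 1/4 not · (2,5)# 0/3 not · (2,6)+ 1/4 not · (2,7)# 1/3 not
Row 3: (3,1)+ 1/3 not · (3,2)+ 2/3 satisfied · (3,3)+ 2/4 satisfied · (3,4)# 0/4 not · (3,5)+ 1/3 not · (3,6)+ 2/3 satisfied · (3,7)# 1/2 satisfied
Row 4: (4,1)# 2/3 satisfied · (4,2)# 3/4 satisfied · (4,3)# 2/4 satisfied · (4,4)+ 1/3 not
Row 5: (5,1)# 2/3 satisfied · (5,2)# 3/4 satisfied · (5,3)# 2/4 satisfied · (5,4)+ 2/4 satisfied · (5,5)# 1/2 satisfied
Row 6: (6,1)+ 1/2 satisfied · (6,2)+ 2/3 satisfied · (6,3)+ 2/3 satisfied · (6,4)+ 2/3 satisfied · (6,5)# 2/3 satisfied · (6,6)# 1/2 satisfied · (6,7)+ 0/1 not
Unsatisfied: (1,4), (1,6), (1,7), (2,1), (2,4), (2,5), (2,6), (2,7), (3,1), (3,4), (3,5), (4,4), (6,7) — 13 in total.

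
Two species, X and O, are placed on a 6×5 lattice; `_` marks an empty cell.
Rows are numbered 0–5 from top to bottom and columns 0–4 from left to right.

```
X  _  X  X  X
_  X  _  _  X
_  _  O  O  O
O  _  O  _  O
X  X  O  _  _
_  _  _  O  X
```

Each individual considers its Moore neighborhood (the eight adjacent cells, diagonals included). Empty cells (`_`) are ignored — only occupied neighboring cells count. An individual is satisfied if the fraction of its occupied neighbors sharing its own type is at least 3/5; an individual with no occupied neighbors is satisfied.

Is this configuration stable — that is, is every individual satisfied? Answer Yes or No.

No

(0,0)X 1/1 satisfied
(0,2)X 2/2 satisfied
(0,3)X 3/3 satisfied
(0,4)X 2/2 satisfied
(1,1)X 2/3 satisfied
(1,4)X 2/4 not
(2,2)O 2/3 satisfied
(2,3)O 4/5 satisfied
(2,4)O 2/3 satisfied
(3,0)O 0/2 not
(3,2)O 3/4 satisfied
(3,4)O 2/2 satisfied
(4,0)X 1/2 not
(4,1)X 1/4 not
(4,2)O 2/3 satisfied
(5,3)O 1/2 not
(5,4)X 0/1 not
For instance (1,4) has only 2/4 same-type neighbors, below 3/5.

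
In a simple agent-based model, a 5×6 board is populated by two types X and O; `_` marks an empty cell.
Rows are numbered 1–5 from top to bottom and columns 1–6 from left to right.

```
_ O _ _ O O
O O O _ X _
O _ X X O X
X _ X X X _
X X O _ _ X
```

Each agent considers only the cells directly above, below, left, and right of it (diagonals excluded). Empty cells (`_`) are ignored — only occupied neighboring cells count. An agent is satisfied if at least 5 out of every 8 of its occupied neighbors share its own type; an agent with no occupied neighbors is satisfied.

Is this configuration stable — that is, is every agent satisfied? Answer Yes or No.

No

Row 1: (1,2)O 1/1 satisfied · (1,5)O 1/2 not · (1,6)O 1/1 satisfied
Row 2: (2,1)O 2/2 satisfied · (2,2)O 3/3 satisfied · (2,3)O 1/2 not · (2,5)X 0/2 not
Row 3: (3,1)O 1/2 not · (3,3)X 2/3 satisfied · (3,4)X 2/3 satisfied · (3,5)O 0/4 not · (3,6)X 0/1 not
Row 4: (4,1)X 1/2 not · (4,3)X 2/3 satisfied · (4,4)X 3/3 satisfied · (4,5)X 1/2 not
Row 5: (5,1)X 2/2 satisfied · (5,2)X 1/2 not · (5,3)O 0/2 not · (5,6)X 0/0 satisfied
For instance (1,5) has only 1/2 same-type neighbors, below 5/8.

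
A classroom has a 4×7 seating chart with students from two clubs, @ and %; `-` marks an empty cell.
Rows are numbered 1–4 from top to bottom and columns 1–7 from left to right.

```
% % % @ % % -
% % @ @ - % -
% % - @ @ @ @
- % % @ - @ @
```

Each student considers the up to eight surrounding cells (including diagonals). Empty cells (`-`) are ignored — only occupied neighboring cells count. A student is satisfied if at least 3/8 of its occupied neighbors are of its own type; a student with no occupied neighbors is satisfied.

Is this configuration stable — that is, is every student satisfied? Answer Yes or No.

Yes

(1,1)% 3/3 satisfied
(1,2)% 4/5 satisfied
(1,3)% 2/5 satisfied
(1,4)@ 2/4 satisfied
(1,5)% 2/4 satisfied
(1,6)% 2/2 satisfied
(2,1)% 5/5 satisfied
(2,2)% 6/7 satisfied
(2,3)@ 3/7 satisfied
(2,4)@ 4/6 satisfied
(2,6)% 2/5 satisfied
(3,1)% 4/4 satisfied
(3,2)% 5/6 satisfied
(3,4)@ 4/5 satisfied
(3,5)@ 5/6 satisfied
(3,6)@ 4/5 satisfied
(3,7)@ 3/4 satisfied
(4,2)% 3/3 satisfied
(4,3)% 2/4 satisfied
(4,4)@ 2/3 satisfied
(4,6)@ 4/4 satisfied
(4,7)@ 3/3 satisfied
All meet the threshold, so the configuration is stable.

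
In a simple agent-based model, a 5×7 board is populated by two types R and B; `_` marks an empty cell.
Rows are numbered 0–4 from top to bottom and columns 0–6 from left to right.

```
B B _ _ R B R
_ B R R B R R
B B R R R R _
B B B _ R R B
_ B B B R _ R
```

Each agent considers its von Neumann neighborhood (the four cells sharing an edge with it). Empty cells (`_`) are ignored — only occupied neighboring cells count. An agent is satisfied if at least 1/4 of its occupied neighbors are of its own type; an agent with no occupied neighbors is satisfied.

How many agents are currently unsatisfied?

(0,0)B 1/1 satisfied
(0,1)B 2/2 satisfied
(0,4)R 0/2 not
(0,5)B 0/3 not
(0,6)R 1/2 satisfied
(1,1)B 2/3 satisfied
(1,2)R 2/3 satisfied
(1,3)R 2/3 satisfied
(1,4)B 0/4 not
(1,5)R 2/4 satisfied
(1,6)R 2/2 satisfied
(2,0)B 2/2 satisfied
(2,1)B 3/4 satisfied
(2,2)R 2/4 satisfied
(2,3)R 3/3 satisfied
(2,4)R 3/4 satisfied
(2,5)R 3/3 satisfied
(3,0)B 2/2 satisfied
(3,1)B 4/4 satisfied
(3,2)B 2/3 satisfied
(3,4)R 3/3 satisfied
(3,5)R 2/3 satisfied
(3,6)B 0/2 not
(4,1)B 2/2 satisfied
(4,2)B 3/3 satisfied
(4,3)B 1/2 satisfied
(4,4)R 1/2 satisfied
(4,6)R 0/1 not
Unsatisfied: (0,4), (0,5), (1,4), (3,6), (4,6) — 5 in total.

5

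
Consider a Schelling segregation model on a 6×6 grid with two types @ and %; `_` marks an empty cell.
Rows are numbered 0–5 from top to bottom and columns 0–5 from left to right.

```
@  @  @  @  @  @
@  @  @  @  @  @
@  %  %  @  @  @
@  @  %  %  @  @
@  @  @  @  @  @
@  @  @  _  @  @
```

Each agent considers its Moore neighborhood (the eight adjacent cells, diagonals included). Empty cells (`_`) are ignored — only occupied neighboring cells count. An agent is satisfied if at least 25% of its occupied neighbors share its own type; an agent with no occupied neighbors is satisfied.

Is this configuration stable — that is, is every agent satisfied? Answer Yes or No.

Yes

(0,0)@ 3/3 ✓
(0,1)@ 5/5 ✓
(0,2)@ 5/5 ✓
(0,3)@ 5/5 ✓
(0,4)@ 5/5 ✓
(0,5)@ 3/3 ✓
(1,0)@ 4/5 ✓
(1,1)@ 6/8 ✓
(1,2)@ 6/8 ✓
(1,3)@ 7/8 ✓
(1,4)@ 8/8 ✓
(1,5)@ 5/5 ✓
(2,0)@ 4/5 ✓
(2,1)% 2/8 ✓
(2,2)% 3/8 ✓
(2,3)@ 5/8 ✓
(2,4)@ 7/8 ✓
(2,5)@ 5/5 ✓
(3,0)@ 4/5 ✓
(3,1)@ 5/8 ✓
(3,2)% 3/8 ✓
(3,3)% 2/8 ✓
(3,4)@ 7/8 ✓
(3,5)@ 5/5 ✓
(4,0)@ 5/5 ✓
(4,1)@ 7/8 ✓
(4,2)@ 5/7 ✓
(4,3)@ 5/7 ✓
(4,4)@ 6/7 ✓
(4,5)@ 5/5 ✓
(5,0)@ 3/3 ✓
(5,1)@ 5/5 ✓
(5,2)@ 4/4 ✓
(5,4)@ 4/4 ✓
(5,5)@ 3/3 ✓
All meet the threshold, so the configuration is stable.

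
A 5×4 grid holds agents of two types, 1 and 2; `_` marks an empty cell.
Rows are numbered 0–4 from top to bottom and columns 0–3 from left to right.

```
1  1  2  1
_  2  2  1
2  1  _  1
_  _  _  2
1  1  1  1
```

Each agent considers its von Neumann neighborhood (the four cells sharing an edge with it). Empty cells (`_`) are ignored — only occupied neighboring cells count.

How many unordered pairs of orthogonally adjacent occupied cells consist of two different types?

Scan each occupied cell's neighbors to the right and below so each pair is counted once.
From row 0: 3 unlike of 6 pairs (running 3/6).
From row 1: 2 unlike of 4 pairs (running 5/10).
From row 2: 2 unlike of 2 pairs (running 7/12).
From row 3: 1 unlike of 1 pairs (running 8/13).
From row 4: 0 unlike of 3 pairs (running 8/16).
Total adjacent occupied pairs: 16; unlike-type pairs: 8.

8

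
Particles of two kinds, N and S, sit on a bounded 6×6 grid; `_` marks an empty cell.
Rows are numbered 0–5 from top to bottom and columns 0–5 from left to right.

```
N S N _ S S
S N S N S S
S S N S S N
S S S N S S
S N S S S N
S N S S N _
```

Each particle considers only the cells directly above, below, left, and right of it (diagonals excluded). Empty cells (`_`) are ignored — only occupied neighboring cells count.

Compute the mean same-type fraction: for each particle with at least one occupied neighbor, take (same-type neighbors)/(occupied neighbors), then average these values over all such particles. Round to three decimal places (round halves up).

(0,0)N 0/2
(0,1)S 0/3
(0,2)N 0/2
(0,4)S 2/2
(0,5)S 2/2
(1,0)S 1/3
(1,1)N 0/4
(1,2)S 0/4
(1,3)N 0/3
(1,4)S 3/4
(1,5)S 2/3
(2,0)S 3/3
(2,1)S 2/4
(2,2)N 0/4
(2,3)S 1/4
(2,4)S 3/4
(2,5)N 0/3
(3,0)S 3/3
(3,1)S 3/4
(3,2)S 2/4
(3,3)N 0/4
(3,4)S 3/4
(3,5)S 1/3
(4,0)S 2/3
(4,1)N 1/4
(4,2)S 3/4
(4,3)S 3/4
(4,4)S 2/4
(4,5)N 0/2
(5,0)S 1/2
(5,1)N 1/3
(5,2)S 2/3
(5,3)S 2/3
(5,4)N 0/2
Sum over 34 particles: 0/2 + 0/3 + 0/2 + 2/2 + 2/2 + 1/3 + 0/4 + 0/4 + 0/3 + 3/4 + 2/3 + 3/3 + 2/4 + 0/4 + 1/4 + 3/4 + 0/3 + 3/3 + 3/4 + 2/4 + 0/4 + 3/4 + 1/3 + 2/3 + 1/4 + 3/4 + 3/4 + 2/4 + 0/2 + 1/2 + 1/3 + 2/3 + 2/3 + 0/2 = 44/3; mean = 44/3 ÷ 34 = 22/51 = 0.431372… → 0.431.

0.431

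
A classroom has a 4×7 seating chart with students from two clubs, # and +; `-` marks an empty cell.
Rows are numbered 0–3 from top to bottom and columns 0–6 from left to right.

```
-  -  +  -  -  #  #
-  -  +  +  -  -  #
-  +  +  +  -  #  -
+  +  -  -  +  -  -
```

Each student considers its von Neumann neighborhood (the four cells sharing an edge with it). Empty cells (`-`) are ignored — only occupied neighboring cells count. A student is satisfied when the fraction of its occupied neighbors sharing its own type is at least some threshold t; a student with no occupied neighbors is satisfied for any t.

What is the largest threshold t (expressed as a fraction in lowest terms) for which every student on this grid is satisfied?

Row 0: (0,2)+ 1/1 · (0,5)# 1/1 · (0,6)# 2/2
Row 1: (1,2)+ 3/3 · (1,3)+ 2/2 · (1,6)# 1/1
Row 2: (2,1)+ 2/2 · (2,2)+ 3/3 · (2,3)+ 2/2 · (2,5)# — no occupied neighbors
Row 3: (3,0)+ 1/1 · (3,1)+ 2/2 · (3,4)+ — no occupied neighbors
The smallest same-type fraction is 1/1 at (0,2), which reduces to 1/1. Any threshold above that leaves this student unsatisfied.

1/1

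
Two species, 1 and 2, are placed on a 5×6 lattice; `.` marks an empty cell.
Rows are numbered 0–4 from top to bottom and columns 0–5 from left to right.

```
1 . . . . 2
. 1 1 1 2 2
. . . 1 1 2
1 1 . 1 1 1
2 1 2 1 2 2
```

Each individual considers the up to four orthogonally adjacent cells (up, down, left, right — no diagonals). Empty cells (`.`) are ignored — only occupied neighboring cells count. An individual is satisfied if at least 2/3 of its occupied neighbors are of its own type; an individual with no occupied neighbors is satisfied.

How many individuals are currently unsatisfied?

Row 0: (0,0)1 0/0 ✓ · (0,5)2 1/1 ✓
Row 1: (1,1)1 1/1 ✓ · (1,2)1 2/2 ✓ · (1,3)1 2/3 ✓ · (1,4)2 1/3 ✗ · (1,5)2 3/3 ✓
Row 2: (2,3)1 3/3 ✓ · (2,4)1 2/4 ✗ · (2,5)2 1/3 ✗
Row 3: (3,0)1 1/2 ✗ · (3,1)1 2/2 ✓ · (3,3)1 3/3 ✓ · (3,4)1 3/4 ✓ · (3,5)1 1/3 ✗
Row 4: (4,0)2 0/2 ✗ · (4,1)1 1/3 ✗ · (4,2)2 0/2 ✗ · (4,3)1 1/3 ✗ · (4,4)2 1/3 ✗ · (4,5)2 1/2 ✗
Unsatisfied: (1,4), (2,4), (2,5), (3,0), (3,5), (4,0), (4,1), (4,2), (4,3), (4,4), (4,5) — 11 in total.

11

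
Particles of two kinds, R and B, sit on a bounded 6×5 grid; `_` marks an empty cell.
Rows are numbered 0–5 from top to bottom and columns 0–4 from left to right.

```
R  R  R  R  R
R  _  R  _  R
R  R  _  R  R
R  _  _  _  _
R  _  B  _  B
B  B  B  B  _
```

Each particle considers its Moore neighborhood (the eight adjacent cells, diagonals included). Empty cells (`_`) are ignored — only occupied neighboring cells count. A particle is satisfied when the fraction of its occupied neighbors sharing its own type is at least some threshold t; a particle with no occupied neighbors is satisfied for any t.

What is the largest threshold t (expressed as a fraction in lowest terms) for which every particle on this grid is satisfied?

1/3

(0,0)R 2/2
(0,1)R 4/4
(0,2)R 3/3
(0,3)R 4/4
(0,4)R 2/2
(1,0)R 4/4
(1,2)R 5/5
(1,4)R 4/4
(2,0)R 3/3
(2,1)R 4/4
(2,3)R 3/3
(2,4)R 2/2
(3,0)R 3/3
(4,0)R 1/3
(4,2)B 3/3
(4,4)B 1/1
(5,0)B 1/2
(5,1)B 3/4
(5,2)B 3/3
(5,3)B 3/3
The smallest same-type fraction is 1/3 at (4,0), which reduces to 1/3. Any threshold above that leaves this particle unsatisfied.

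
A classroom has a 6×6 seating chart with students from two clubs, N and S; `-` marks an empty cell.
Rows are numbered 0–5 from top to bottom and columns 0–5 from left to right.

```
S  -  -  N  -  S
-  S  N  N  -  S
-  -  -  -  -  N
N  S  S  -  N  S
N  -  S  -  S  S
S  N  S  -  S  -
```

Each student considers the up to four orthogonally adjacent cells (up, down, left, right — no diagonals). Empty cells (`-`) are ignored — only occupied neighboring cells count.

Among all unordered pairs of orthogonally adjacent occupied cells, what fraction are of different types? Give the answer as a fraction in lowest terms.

Scan each occupied cell's neighbors to the right and below so each pair is counted once.
From row 0: 0 unlike of 2 pairs (running 0/2).
From row 1: 2 unlike of 3 pairs (running 2/5).
From row 2: 1 unlike of 1 pairs (running 3/6).
From row 3: 3 unlike of 7 pairs (running 6/13).
From row 4: 1 unlike of 4 pairs (running 7/17).
From row 5: 2 unlike of 2 pairs (running 9/19).
Total adjacent occupied pairs: 19; unlike-type pairs: 9.
9/19 is already in lowest terms.

9/19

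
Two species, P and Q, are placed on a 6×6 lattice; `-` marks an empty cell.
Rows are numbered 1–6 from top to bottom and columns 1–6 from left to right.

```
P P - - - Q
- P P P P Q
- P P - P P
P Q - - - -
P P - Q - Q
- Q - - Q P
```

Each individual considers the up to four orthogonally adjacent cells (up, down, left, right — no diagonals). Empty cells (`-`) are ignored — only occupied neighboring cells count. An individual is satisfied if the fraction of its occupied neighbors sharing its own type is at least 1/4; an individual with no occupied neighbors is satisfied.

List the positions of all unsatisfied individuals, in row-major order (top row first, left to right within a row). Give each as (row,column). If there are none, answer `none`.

(1,1)P 1/1 ✓
(1,2)P 2/2 ✓
(1,6)Q 1/1 ✓
(2,2)P 3/3 ✓
(2,3)P 3/3 ✓
(2,4)P 2/2 ✓
(2,5)P 2/3 ✓
(2,6)Q 1/3 ✓
(3,2)P 2/3 ✓
(3,3)P 2/2 ✓
(3,5)P 2/2 ✓
(3,6)P 1/2 ✓
(4,1)P 1/2 ✓
(4,2)Q 0/3 ✗
(5,1)P 2/2 ✓
(5,2)P 1/3 ✓
(5,4)Q 0/0 ✓
(5,6)Q 0/1 ✗
(6,2)Q 0/1 ✗
(6,5)Q 0/1 ✗
(6,6)P 0/2 ✗

(4,2), (5,6), (6,2), (6,5), (6,6)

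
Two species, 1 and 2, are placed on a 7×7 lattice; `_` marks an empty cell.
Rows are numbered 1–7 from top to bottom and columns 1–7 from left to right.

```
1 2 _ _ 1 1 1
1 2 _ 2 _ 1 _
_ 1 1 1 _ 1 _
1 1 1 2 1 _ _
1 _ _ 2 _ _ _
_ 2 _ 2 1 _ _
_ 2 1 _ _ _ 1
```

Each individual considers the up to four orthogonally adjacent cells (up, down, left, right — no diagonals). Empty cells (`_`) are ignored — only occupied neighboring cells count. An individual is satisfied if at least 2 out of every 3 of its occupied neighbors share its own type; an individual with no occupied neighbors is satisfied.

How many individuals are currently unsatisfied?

Row 1: (1,1)1 1/2 ✗ · (1,2)2 1/2 ✗ · (1,5)1 1/1 ✓ · (1,6)1 3/3 ✓ · (1,7)1 1/1 ✓
Row 2: (2,1)1 1/2 ✗ · (2,2)2 1/3 ✗ · (2,4)2 0/1 ✗ · (2,6)1 2/2 ✓
Row 3: (3,2)1 2/3 ✓ · (3,3)1 3/3 ✓ · (3,4)1 1/3 ✗ · (3,6)1 1/1 ✓
Row 4: (4,1)1 2/2 ✓ · (4,2)1 3/3 ✓ · (4,3)1 2/3 ✓ · (4,4)2 1/4 ✗ · (4,5)1 0/1 ✗
Row 5: (5,1)1 1/1 ✓ · (5,4)2 2/2 ✓
Row 6: (6,2)2 1/1 ✓ · (6,4)2 1/2 ✗ · (6,5)1 0/1 ✗
Row 7: (7,2)2 1/2 ✗ · (7,3)1 0/1 ✗ · (7,7)1 0/0 ✓
Unsatisfied: (1,1), (1,2), (2,1), (2,2), (2,4), (3,4), (4,4), (4,5), (6,4), (6,5), (7,2), (7,3) — 12 in total.

12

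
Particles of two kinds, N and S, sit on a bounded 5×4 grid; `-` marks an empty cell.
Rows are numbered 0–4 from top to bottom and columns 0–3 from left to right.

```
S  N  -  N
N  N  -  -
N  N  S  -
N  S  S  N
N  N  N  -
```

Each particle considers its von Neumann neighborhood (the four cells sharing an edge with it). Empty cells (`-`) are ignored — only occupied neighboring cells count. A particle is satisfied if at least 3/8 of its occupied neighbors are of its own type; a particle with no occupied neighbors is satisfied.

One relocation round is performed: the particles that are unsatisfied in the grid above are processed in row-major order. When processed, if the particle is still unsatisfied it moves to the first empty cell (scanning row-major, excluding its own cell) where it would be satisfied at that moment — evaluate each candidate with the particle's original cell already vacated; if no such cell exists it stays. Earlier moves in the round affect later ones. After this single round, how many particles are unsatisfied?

Initially unsatisfied (in order): (0,0), (3,1), (3,3).
  (0,0) → (1,2).
  (3,1) → (1,3).
  (3,3) → (0,0).
Resulting grid:
N N - N
N N S S
N N S -
N - S -
N N N -
Unsatisfied now: (0,3).

1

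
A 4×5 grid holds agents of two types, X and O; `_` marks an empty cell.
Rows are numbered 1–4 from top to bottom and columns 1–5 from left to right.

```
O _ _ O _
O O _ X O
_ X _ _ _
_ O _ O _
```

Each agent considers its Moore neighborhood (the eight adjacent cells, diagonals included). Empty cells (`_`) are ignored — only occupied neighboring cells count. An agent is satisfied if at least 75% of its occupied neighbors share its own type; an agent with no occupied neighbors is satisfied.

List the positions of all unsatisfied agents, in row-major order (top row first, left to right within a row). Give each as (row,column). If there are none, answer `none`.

(1,4), (2,1), (2,2), (2,4), (2,5), (3,2), (4,2)

(1,1)O 2/2 ✓
(1,4)O 1/2 ✗
(2,1)O 2/3 ✗
(2,2)O 2/3 ✗
(2,4)X 0/2 ✗
(2,5)O 1/2 ✗
(3,2)X 0/3 ✗
(4,2)O 0/1 ✗
(4,4)O 0/0 ✓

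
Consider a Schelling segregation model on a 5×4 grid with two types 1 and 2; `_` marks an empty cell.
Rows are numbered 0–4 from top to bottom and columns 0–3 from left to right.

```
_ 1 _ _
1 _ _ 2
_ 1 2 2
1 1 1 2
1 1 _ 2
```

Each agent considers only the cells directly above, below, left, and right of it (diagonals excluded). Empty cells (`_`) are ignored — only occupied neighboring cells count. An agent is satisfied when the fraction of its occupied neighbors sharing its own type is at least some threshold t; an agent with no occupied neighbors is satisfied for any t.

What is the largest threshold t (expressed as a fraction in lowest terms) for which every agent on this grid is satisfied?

(0,1)1 — no occupied neighbors
(1,0)1 — no occupied neighbors
(1,3)2 1/1
(2,1)1 1/2
(2,2)2 1/3
(2,3)2 3/3
(3,0)1 2/2
(3,1)1 4/4
(3,2)1 1/3
(3,3)2 2/3
(4,0)1 2/2
(4,1)1 2/2
(4,3)2 1/1
The smallest same-type fraction is 1/3 at (2,2), which reduces to 1/3. Any threshold above that leaves this agent unsatisfied.

1/3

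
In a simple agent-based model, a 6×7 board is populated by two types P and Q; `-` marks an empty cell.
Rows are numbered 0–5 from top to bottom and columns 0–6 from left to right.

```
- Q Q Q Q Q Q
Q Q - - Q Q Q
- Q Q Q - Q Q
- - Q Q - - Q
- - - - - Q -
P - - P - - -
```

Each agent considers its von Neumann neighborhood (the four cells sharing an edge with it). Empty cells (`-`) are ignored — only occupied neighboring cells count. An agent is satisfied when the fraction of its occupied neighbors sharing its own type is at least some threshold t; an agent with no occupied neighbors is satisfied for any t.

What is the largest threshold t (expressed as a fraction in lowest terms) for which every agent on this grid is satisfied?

Row 0: (0,1)Q 2/2 · (0,2)Q 2/2 · (0,3)Q 2/2 · (0,4)Q 3/3 · (0,5)Q 3/3 · (0,6)Q 2/2
Row 1: (1,0)Q 1/1 · (1,1)Q 3/3 · (1,4)Q 2/2 · (1,5)Q 4/4 · (1,6)Q 3/3
Row 2: (2,1)Q 2/2 · (2,2)Q 3/3 · (2,3)Q 2/2 · (2,5)Q 2/2 · (2,6)Q 3/3
Row 3: (3,2)Q 2/2 · (3,3)Q 2/2 · (3,6)Q 1/1
Row 4: (4,5)Q — no occupied neighbors
Row 5: (5,0)P — no occupied neighbors · (5,3)P — no occupied neighbors
The smallest same-type fraction is 2/2 at (0,1), which reduces to 1/1. Any threshold above that leaves this agent unsatisfied.

1/1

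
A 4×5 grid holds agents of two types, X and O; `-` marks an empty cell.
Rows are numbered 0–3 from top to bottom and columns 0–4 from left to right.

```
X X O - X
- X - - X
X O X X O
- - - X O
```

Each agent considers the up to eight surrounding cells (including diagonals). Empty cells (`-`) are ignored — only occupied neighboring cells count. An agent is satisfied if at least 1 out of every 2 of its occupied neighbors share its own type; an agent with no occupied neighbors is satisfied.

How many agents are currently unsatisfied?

(0,0)X 2/2 satisfied
(0,1)X 2/3 satisfied
(0,2)O 0/2 not
(0,4)X 1/1 satisfied
(1,1)X 4/6 satisfied
(1,4)X 2/3 satisfied
(2,0)X 1/2 satisfied
(2,1)O 0/3 not
(2,2)X 3/4 satisfied
(2,3)X 3/5 satisfied
(2,4)O 1/4 not
(3,3)X 2/4 satisfied
(3,4)O 1/3 not
Unsatisfied: (0,2), (2,1), (2,4), (3,4) — 4 in total.

4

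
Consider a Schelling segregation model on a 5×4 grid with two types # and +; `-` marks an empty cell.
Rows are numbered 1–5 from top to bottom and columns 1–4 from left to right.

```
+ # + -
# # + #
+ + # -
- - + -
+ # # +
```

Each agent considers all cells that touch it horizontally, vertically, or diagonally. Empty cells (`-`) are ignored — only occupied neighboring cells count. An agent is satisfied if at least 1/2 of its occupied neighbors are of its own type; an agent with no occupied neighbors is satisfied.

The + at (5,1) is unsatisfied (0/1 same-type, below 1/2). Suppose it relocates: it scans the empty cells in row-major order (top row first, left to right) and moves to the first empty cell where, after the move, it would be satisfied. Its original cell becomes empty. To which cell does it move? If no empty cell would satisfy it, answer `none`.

(1,4)

Vacating (5,1). Empty cells in order:
  (1,4): 2/3 same-type → satisfied — stop here.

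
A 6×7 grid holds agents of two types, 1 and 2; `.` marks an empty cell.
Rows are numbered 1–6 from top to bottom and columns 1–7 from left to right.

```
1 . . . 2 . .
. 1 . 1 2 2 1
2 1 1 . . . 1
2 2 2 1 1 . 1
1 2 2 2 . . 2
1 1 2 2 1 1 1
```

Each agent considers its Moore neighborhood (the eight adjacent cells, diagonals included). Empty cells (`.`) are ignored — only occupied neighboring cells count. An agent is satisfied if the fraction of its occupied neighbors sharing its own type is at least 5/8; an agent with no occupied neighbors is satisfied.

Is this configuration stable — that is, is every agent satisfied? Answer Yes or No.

(1,1)1 1/1 ok
(1,5)2 2/3 ok
(2,2)1 3/4 ok
(2,4)1 1/3 unhappy
(2,5)2 2/3 ok
(2,6)2 2/4 unhappy
(2,7)1 1/2 unhappy
(3,1)2 2/4 unhappy
(3,2)1 2/6 unhappy
(3,3)1 4/6 ok
(3,7)1 2/3 ok
(4,1)2 3/5 unhappy
(4,2)2 5/8 ok
(4,3)2 4/7 unhappy
(4,4)1 2/5 unhappy
(4,5)1 1/2 unhappy
(4,7)1 1/2 unhappy
(5,1)1 2/5 unhappy
(5,2)2 5/8 ok
(5,3)2 6/8 ok
(5,4)2 4/7 unhappy
(5,7)2 0/3 unhappy
(6,1)1 2/3 ok
(6,2)1 2/5 unhappy
(6,3)2 4/5 ok
(6,4)2 3/4 ok
(6,5)1 1/3 unhappy
(6,6)1 2/3 ok
(6,7)1 1/2 unhappy
For instance (2,4) has only 1/3 same-type neighbors, below 5/8.

No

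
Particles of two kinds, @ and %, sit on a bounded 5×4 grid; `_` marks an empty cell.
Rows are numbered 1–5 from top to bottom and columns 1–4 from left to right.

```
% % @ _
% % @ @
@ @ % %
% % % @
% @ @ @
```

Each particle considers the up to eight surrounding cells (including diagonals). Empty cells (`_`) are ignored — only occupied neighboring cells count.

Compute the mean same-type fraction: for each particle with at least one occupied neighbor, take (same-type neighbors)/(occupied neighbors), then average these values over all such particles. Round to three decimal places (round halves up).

Row 1: (1,1)% 3/3 · (1,2)% 3/5 · (1,3)@ 2/4
Row 2: (2,1)% 3/5 · (2,2)% 4/8 · (2,3)@ 3/7 · (2,4)@ 2/4
Row 3: (3,1)@ 1/5 · (3,2)@ 2/8 · (3,3)% 4/8 · (3,4)% 2/5
Row 4: (4,1)% 2/5 · (4,2)% 4/8 · (4,3)% 3/8 · (4,4)@ 2/5
Row 5: (5,1)% 2/3 · (5,2)@ 1/5 · (5,3)@ 3/5 · (5,4)@ 2/3
Sum over 19 particles: 3/3 + 3/5 + 2/4 + 3/5 + 4/8 + 3/7 + 2/4 + 1/5 + 2/8 + 4/8 + 2/5 + 2/5 + 4/8 + 3/8 + 2/5 + 2/3 + 1/5 + 3/5 + 2/3 = 7801/840; mean = 7801/840 ÷ 19 = 7801/15960 = 0.488784… → 0.489.

0.489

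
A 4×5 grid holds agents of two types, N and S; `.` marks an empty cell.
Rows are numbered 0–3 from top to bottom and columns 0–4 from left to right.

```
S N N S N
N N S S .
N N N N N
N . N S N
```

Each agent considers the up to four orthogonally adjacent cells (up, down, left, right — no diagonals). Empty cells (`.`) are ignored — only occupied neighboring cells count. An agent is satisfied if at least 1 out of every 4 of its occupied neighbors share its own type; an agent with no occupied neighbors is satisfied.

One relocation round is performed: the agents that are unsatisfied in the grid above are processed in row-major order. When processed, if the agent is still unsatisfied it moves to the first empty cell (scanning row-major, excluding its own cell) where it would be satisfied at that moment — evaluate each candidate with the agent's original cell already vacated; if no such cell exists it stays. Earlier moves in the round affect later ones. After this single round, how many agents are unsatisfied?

Initially unsatisfied (in order): (0,0), (0,4), (3,3).
  (0,0) → (1,4).
  (0,4) → (0,0).
  (3,3) → (0,4).
Resulting grid:
N N N S S
N N S S S
N N N N N
N . N . N
All satisfied now.

0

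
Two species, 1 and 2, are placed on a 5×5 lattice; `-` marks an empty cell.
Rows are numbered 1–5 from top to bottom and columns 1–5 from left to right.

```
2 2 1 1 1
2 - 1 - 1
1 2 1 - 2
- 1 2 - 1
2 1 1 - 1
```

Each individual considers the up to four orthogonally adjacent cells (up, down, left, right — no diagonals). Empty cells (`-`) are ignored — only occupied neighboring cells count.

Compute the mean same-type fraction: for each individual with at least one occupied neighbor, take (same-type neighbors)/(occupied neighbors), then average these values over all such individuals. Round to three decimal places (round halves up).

0.500

Row 1: (1,1)2 2/2 · (1,2)2 1/2 · (1,3)1 2/3 · (1,4)1 2/2 · (1,5)1 2/2
Row 2: (2,1)2 1/2 · (2,3)1 2/2 · (2,5)1 1/2
Row 3: (3,1)1 0/2 · (3,2)2 0/3 · (3,3)1 1/3 · (3,5)2 0/2
Row 4: (4,2)1 1/3 · (4,3)2 0/3 · (4,5)1 1/2
Row 5: (5,1)2 0/1 · (5,2)1 2/3 · (5,3)1 1/2 · (5,5)1 1/1
Sum over 19 individuals: 2/2 + 1/2 + 2/3 + 2/2 + 2/2 + 1/2 + 2/2 + 1/2 + 0/2 + 0/3 + 1/3 + 0/2 + 1/3 + 0/3 + 1/2 + 0/1 + 2/3 + 1/2 + 1/1 = 19/2; mean = 19/2 ÷ 19 = 1/2 = 0.5 → 0.500.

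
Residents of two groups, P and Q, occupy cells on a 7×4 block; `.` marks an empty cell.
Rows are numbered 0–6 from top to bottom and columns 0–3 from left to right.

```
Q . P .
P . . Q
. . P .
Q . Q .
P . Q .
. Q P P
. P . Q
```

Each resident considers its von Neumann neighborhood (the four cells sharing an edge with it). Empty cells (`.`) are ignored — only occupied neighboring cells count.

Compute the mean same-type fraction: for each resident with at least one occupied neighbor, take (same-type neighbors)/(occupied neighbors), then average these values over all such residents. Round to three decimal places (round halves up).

(0,0)Q 0/1
(0,2)P — no occupied neighbors
(1,0)P 0/1
(1,3)Q — no occupied neighbors
(2,2)P 0/1
(3,0)Q 0/1
(3,2)Q 1/2
(4,0)P 0/1
(4,2)Q 1/2
(5,1)Q 0/2
(5,2)P 1/3
(5,3)P 1/2
(6,1)P 0/1
(6,3)Q 0/1
Sum over 12 residents: 0/1 + 0/1 + 0/1 + 0/1 + 1/2 + 0/1 + 1/2 + 0/2 + 1/3 + 1/2 + 0/1 + 0/1 = 11/6; mean = 11/6 ÷ 12 = 11/72 = 0.152777… → 0.153.

0.153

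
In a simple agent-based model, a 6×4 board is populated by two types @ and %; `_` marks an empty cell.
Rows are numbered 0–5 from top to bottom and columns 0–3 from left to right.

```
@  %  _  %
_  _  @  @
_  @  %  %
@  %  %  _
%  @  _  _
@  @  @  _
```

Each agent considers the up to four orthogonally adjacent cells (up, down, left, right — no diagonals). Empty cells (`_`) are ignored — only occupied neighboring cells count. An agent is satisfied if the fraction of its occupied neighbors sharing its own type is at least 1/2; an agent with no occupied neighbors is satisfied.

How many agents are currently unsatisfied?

9

Row 0: (0,0)@ 0/1 ✗ · (0,1)% 0/1 ✗ · (0,3)% 0/1 ✗
Row 1: (1,2)@ 1/2 ✓ · (1,3)@ 1/3 ✗
Row 2: (2,1)@ 0/2 ✗ · (2,2)% 2/4 ✓ · (2,3)% 1/2 ✓
Row 3: (3,0)@ 0/2 ✗ · (3,1)% 1/4 ✗ · (3,2)% 2/2 ✓
Row 4: (4,0)% 0/3 ✗ · (4,1)@ 1/3 ✗
Row 5: (5,0)@ 1/2 ✓ · (5,1)@ 3/3 ✓ · (5,2)@ 1/1 ✓
Unsatisfied: (0,0), (0,1), (0,3), (1,3), (2,1), (3,0), (3,1), (4,0), (4,1) — 9 in total.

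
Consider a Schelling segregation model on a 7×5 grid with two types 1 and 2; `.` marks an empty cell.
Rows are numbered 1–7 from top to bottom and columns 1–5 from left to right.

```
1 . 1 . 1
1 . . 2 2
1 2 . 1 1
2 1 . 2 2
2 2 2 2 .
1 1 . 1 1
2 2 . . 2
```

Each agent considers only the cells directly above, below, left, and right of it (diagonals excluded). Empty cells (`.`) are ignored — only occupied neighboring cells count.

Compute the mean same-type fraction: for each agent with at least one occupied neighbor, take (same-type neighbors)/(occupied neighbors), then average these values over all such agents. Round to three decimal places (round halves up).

Row 1: (1,1)1 1/1 · (1,3)1 — no occupied neighbors · (1,5)1 0/1
Row 2: (2,1)1 2/2 · (2,4)2 1/2 · (2,5)2 1/3
Row 3: (3,1)1 1/3 · (3,2)2 0/2 · (3,4)1 1/3 · (3,5)1 1/3
Row 4: (4,1)2 1/3 · (4,2)1 0/3 · (4,4)2 2/3 · (4,5)2 1/2
Row 5: (5,1)2 2/3 · (5,2)2 2/4 · (5,3)2 2/2 · (5,4)2 2/3
Row 6: (6,1)1 1/3 · (6,2)1 1/3 · (6,4)1 1/2 · (6,5)1 1/2
Row 7: (7,1)2 1/2 · (7,2)2 1/2 · (7,5)2 0/1
Sum over 24 agents: 1/1 + 0/1 + 2/2 + 1/2 + 1/3 + 1/3 + 0/2 + 1/3 + 1/3 + 1/3 + 0/3 + 2/3 + 1/2 + 2/3 + 2/4 + 2/2 + 2/3 + 1/3 + 1/3 + 1/2 + 1/2 + 1/2 + 1/2 + 0/1 = 65/6; mean = 65/6 ÷ 24 = 65/144 = 0.451388… → 0.451.

0.451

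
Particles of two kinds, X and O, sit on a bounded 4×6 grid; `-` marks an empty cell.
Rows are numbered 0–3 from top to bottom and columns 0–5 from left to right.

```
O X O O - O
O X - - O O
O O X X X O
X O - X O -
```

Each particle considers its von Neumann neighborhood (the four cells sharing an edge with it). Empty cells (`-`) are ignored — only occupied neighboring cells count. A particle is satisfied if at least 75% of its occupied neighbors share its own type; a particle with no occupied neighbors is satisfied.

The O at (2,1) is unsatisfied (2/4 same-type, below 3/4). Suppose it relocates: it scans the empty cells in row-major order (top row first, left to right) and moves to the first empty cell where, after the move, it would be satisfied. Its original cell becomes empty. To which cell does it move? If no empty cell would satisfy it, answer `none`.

Vacating (2,1). Empty cells in order:
  (0,4): 3/3 same-type → satisfied — stop here.

(0,4)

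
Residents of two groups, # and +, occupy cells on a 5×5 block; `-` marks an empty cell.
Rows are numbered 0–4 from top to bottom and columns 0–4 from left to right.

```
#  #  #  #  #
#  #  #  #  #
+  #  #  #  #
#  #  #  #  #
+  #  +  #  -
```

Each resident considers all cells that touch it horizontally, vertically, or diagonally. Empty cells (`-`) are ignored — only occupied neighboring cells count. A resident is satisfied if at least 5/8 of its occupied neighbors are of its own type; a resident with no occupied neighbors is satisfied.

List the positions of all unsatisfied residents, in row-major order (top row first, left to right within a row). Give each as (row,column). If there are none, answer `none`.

(0,0)# 3/3 ✓
(0,1)# 5/5 ✓
(0,2)# 5/5 ✓
(0,3)# 5/5 ✓
(0,4)# 3/3 ✓
(1,0)# 4/5 ✓
(1,1)# 7/8 ✓
(1,2)# 8/8 ✓
(1,3)# 8/8 ✓
(1,4)# 5/5 ✓
(2,0)+ 0/5 ✗
(2,1)# 7/8 ✓
(2,2)# 8/8 ✓
(2,3)# 8/8 ✓
(2,4)# 5/5 ✓
(3,0)# 3/5 ✗
(3,1)# 5/8 ✓
(3,2)# 7/8 ✓
(3,3)# 6/7 ✓
(3,4)# 4/4 ✓
(4,0)+ 0/3 ✗
(4,1)# 3/5 ✗
(4,2)+ 0/5 ✗
(4,3)# 3/4 ✓

(2,0), (3,0), (4,0), (4,1), (4,2)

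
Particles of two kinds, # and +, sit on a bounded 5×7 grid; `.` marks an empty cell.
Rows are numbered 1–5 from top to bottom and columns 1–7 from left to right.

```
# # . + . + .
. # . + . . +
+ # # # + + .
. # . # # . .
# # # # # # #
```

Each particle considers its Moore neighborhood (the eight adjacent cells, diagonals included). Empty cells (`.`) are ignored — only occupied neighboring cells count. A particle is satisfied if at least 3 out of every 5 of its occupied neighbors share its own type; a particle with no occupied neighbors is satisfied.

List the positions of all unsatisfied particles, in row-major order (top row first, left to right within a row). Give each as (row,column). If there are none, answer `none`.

(2,4), (3,1), (3,5)

(1,1)# 2/2 ✓
(1,2)# 2/2 ✓
(1,4)+ 1/1 ✓
(1,6)+ 1/1 ✓
(2,2)# 4/5 ✓
(2,4)+ 2/4 ✗
(2,7)+ 2/2 ✓
(3,1)+ 0/3 ✗
(3,2)# 3/4 ✓
(3,3)# 5/6 ✓
(3,4)# 3/5 ✓
(3,5)+ 2/5 ✗
(3,6)+ 2/3 ✓
(4,2)# 5/6 ✓
(4,4)# 6/7 ✓
(4,5)# 5/7 ✓
(5,1)# 2/2 ✓
(5,2)# 3/3 ✓
(5,3)# 4/4 ✓
(5,4)# 4/4 ✓
(5,5)# 4/4 ✓
(5,6)# 3/3 ✓
(5,7)# 1/1 ✓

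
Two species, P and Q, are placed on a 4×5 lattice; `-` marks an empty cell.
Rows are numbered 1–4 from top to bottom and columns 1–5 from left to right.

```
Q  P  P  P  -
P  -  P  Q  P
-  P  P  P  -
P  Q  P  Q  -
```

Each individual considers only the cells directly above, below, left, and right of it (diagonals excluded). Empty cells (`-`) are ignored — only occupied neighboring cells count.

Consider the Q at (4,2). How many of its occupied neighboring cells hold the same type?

Occupied neighbors of (4,2): (3,2)=P, (4,1)=P, (4,3)=P.
Same type (Q): 0 of 3.

0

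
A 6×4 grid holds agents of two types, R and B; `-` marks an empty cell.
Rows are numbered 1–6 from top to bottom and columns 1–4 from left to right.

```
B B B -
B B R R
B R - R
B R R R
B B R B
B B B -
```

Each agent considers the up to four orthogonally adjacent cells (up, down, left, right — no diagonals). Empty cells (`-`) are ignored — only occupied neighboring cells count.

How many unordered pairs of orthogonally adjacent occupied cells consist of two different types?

Scan each occupied cell's neighbors to the right and below so each pair is counted once.
From row 1: 1 unlike of 5 pairs (running 1/5).
From row 2: 2 unlike of 6 pairs (running 3/11).
From row 3: 1 unlike of 4 pairs (running 4/15).
From row 4: 3 unlike of 7 pairs (running 7/22).
From row 5: 3 unlike of 6 pairs (running 10/28).
From row 6: 0 unlike of 2 pairs (running 10/30).
Total adjacent occupied pairs: 30; unlike-type pairs: 10.

10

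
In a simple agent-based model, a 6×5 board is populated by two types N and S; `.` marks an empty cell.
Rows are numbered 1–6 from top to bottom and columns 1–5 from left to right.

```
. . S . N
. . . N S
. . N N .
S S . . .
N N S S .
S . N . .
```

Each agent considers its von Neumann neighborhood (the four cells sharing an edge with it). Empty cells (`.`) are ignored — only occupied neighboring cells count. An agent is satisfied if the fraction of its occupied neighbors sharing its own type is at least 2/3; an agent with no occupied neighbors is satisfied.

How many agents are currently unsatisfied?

10

(1,3)S 0/0 satisfied
(1,5)N 0/1 not
(2,4)N 1/2 not
(2,5)S 0/2 not
(3,3)N 1/1 satisfied
(3,4)N 2/2 satisfied
(4,1)S 1/2 not
(4,2)S 1/2 not
(5,1)N 1/3 not
(5,2)N 1/3 not
(5,3)S 1/3 not
(5,4)S 1/1 satisfied
(6,1)S 0/1 not
(6,3)N 0/1 not
Unsatisfied: (1,5), (2,4), (2,5), (4,1), (4,2), (5,1), (5,2), (5,3), (6,1), (6,3) — 10 in total.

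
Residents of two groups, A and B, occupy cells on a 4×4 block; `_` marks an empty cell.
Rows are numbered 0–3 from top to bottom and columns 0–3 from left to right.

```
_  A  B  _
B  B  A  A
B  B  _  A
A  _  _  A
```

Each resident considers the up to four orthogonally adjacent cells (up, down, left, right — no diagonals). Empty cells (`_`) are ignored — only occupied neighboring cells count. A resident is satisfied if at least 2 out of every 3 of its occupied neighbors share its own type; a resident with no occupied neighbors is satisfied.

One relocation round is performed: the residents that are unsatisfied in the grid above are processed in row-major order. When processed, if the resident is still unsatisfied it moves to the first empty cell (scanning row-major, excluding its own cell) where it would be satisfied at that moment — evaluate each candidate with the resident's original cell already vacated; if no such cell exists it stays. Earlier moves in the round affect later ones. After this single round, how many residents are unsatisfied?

0

Initially unsatisfied (in order): (0,1), (0,2), (1,1), (1,2), (3,0).
  (0,1) → (2,2).
  (0,2) → (0,0).
  (1,1): now satisfied by earlier moves; stays.
  (1,2): now satisfied by earlier moves; stays.
  (3,0) → (0,2).
Resulting grid:
B _ A _
B B A A
B B A A
_ _ _ A
All satisfied now.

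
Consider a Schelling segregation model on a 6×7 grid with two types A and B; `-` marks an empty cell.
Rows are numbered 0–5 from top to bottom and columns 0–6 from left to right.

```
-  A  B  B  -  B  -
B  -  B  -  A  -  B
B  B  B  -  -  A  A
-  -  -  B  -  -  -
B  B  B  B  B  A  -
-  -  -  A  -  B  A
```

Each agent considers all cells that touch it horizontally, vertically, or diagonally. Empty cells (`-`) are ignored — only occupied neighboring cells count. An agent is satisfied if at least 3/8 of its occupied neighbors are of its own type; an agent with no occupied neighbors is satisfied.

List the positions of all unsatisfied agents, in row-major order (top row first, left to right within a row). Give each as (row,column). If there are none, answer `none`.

(0,1)A 0/3 not
(0,2)B 2/3 satisfied
(0,3)B 2/3 satisfied
(0,5)B 1/2 satisfied
(1,0)B 2/3 satisfied
(1,2)B 4/5 satisfied
(1,4)A 1/3 not
(1,6)B 1/3 not
(2,0)B 2/2 satisfied
(2,1)B 4/4 satisfied
(2,2)B 3/3 satisfied
(2,5)A 2/3 satisfied
(2,6)A 1/2 satisfied
(3,3)B 4/4 satisfied
(4,0)B 1/1 satisfied
(4,1)B 2/2 satisfied
(4,2)B 3/4 satisfied
(4,3)B 3/4 satisfied
(4,4)B 3/5 satisfied
(4,5)A 1/3 not
(5,3)A 0/3 not
(5,5)B 1/3 not
(5,6)A 1/2 satisfied

(0,1), (1,4), (1,6), (4,5), (5,3), (5,5)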